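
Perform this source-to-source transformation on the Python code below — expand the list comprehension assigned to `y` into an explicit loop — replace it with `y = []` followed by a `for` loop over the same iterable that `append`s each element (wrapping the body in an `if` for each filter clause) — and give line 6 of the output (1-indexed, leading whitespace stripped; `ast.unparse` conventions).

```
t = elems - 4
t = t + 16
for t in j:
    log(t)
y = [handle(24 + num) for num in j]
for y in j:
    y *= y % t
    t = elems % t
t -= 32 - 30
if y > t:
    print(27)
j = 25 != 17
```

for num in j:

Transformed code:
t = elems - 4
t = t + 16
for t in j:
    log(t)
y = []
for num in j:
    y.append(handle(24 + num))
for y in j:
    y *= y % t
    t = elems % t
t -= 32 - 30
if y > t:
    print(27)
j = 25 != 17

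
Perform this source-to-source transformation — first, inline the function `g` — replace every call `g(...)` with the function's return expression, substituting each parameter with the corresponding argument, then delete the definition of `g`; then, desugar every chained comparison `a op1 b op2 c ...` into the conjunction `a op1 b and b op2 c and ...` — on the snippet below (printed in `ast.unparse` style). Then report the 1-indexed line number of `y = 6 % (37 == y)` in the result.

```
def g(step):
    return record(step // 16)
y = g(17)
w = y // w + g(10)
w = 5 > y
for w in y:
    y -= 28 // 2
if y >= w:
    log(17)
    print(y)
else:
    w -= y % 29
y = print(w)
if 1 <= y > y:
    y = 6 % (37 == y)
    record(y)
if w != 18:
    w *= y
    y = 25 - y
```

Transformed code:
y = record(17 // 16)
w = y // w + record(10 // 16)
w = 5 > y
for w in y:
    y -= 28 // 2
if y >= w:
    log(17)
    print(y)
else:
    w -= y % 29
y = print(w)
if 1 <= y and y > y:
    y = 6 % (37 == y)
    record(y)
if w != 18:
    w *= y
    y = 25 - y

13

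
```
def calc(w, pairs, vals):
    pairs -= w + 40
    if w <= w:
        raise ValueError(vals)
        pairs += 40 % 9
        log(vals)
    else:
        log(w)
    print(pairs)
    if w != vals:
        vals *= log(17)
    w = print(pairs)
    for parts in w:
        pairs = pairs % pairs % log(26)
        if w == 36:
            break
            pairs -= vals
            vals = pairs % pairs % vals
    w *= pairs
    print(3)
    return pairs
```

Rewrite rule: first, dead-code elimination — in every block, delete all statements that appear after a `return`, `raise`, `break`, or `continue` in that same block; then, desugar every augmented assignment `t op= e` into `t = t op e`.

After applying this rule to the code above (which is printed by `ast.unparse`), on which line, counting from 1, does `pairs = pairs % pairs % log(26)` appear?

Transformed code:
def calc(w, pairs, vals):
    pairs = pairs - (w + 40)
    if w <= w:
        raise ValueError(vals)
    else:
        log(w)
    print(pairs)
    if w != vals:
        vals = vals * log(17)
    w = print(pairs)
    for parts in w:
        pairs = pairs % pairs % log(26)
        if w == 36:
            break
    w = w * pairs
    print(3)
    return pairs

12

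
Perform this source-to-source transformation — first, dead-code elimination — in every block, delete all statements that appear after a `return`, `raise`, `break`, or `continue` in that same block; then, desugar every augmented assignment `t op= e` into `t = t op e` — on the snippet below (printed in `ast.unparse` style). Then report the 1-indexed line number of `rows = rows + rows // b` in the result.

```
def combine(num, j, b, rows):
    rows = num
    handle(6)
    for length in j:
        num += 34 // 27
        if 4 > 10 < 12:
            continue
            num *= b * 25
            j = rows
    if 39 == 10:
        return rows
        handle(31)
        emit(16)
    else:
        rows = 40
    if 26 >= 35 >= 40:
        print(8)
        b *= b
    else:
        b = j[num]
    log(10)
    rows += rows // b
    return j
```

Transformed code:
def combine(num, j, b, rows):
    rows = num
    handle(6)
    for length in j:
        num = num + 34 // 27
        if 4 > 10 < 12:
            continue
    if 39 == 10:
        return rows
    else:
        rows = 40
    if 26 >= 35 >= 40:
        print(8)
        b = b * b
    else:
        b = j[num]
    log(10)
    rows = rows + rows // b
    return j

18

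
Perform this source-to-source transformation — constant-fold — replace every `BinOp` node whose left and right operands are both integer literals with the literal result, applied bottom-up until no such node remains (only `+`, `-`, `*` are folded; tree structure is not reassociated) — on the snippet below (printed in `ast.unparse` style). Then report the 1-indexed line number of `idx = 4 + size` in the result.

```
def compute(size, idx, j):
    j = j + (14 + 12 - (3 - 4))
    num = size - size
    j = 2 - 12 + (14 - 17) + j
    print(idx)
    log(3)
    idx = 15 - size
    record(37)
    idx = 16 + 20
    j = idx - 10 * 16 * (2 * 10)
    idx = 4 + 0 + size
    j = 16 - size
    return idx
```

11

Transformed code:
def compute(size, idx, j):
    j = j + 27
    num = size - size
    j = -13 + j
    print(idx)
    log(3)
    idx = 15 - size
    record(37)
    idx = 36
    j = idx - 3200
    idx = 4 + size
    j = 16 - size
    return idx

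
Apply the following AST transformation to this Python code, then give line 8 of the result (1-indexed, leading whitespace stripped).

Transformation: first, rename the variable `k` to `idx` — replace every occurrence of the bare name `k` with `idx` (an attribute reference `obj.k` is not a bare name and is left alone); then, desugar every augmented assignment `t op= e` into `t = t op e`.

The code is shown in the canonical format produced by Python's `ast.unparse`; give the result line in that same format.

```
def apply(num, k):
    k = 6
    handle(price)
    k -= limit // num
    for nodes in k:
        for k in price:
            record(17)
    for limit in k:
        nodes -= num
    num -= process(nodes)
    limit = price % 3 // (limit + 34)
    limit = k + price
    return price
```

Transformed code:
def apply(num, idx):
    idx = 6
    handle(price)
    idx = idx - limit // num
    for nodes in idx:
        for idx in price:
            record(17)
    for limit in idx:
        nodes = nodes - num
    num = num - process(nodes)
    limit = price % 3 // (limit + 34)
    limit = idx + price
    return price

for limit in idx:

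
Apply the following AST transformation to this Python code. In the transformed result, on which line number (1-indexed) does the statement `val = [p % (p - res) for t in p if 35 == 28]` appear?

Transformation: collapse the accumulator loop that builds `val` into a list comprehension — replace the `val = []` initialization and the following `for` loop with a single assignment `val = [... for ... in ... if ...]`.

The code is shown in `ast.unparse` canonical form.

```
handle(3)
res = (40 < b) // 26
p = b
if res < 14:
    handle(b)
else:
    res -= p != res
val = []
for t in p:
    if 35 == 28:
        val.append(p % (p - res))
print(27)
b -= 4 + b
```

Transformed code:
handle(3)
res = (40 < b) // 26
p = b
if res < 14:
    handle(b)
else:
    res -= p != res
val = [p % (p - res) for t in p if 35 == 28]
print(27)
b -= 4 + b

8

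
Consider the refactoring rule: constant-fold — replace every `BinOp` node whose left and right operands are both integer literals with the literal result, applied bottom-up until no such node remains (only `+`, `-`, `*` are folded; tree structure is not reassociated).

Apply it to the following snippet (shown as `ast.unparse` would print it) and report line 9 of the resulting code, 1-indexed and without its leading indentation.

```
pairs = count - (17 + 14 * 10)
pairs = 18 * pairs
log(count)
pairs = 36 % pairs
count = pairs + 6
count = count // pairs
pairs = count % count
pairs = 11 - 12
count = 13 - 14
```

Transformed code:
pairs = count - 157
pairs = 18 * pairs
log(count)
pairs = 36 % pairs
count = pairs + 6
count = count // pairs
pairs = count % count
pairs = -1
count = -1

count = -1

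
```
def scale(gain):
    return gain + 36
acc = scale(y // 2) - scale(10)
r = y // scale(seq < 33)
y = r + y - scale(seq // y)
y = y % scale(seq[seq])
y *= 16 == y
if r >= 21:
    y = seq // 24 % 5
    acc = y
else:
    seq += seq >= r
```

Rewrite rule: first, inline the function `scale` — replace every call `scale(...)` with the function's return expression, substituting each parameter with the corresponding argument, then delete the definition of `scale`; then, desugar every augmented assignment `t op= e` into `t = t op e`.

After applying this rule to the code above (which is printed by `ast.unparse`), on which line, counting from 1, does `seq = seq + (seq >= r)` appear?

Transformed code:
acc = y // 2 + 36 - (10 + 36)
r = y // ((seq < 33) + 36)
y = r + y - (seq // y + 36)
y = y % (seq[seq] + 36)
y = y * (16 == y)
if r >= 21:
    y = seq // 24 % 5
    acc = y
else:
    seq = seq + (seq >= r)

10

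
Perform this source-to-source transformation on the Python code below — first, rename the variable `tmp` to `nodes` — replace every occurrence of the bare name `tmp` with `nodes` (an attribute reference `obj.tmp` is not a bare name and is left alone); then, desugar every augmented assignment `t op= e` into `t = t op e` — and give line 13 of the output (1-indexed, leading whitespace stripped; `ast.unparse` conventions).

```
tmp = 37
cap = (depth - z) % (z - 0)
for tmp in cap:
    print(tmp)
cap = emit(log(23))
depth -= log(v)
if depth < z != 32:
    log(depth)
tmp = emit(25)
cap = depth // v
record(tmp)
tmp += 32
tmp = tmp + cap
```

Transformed code:
nodes = 37
cap = (depth - z) % (z - 0)
for nodes in cap:
    print(nodes)
cap = emit(log(23))
depth = depth - log(v)
if depth < z != 32:
    log(depth)
nodes = emit(25)
cap = depth // v
record(nodes)
nodes = nodes + 32
nodes = nodes + cap

nodes = nodes + cap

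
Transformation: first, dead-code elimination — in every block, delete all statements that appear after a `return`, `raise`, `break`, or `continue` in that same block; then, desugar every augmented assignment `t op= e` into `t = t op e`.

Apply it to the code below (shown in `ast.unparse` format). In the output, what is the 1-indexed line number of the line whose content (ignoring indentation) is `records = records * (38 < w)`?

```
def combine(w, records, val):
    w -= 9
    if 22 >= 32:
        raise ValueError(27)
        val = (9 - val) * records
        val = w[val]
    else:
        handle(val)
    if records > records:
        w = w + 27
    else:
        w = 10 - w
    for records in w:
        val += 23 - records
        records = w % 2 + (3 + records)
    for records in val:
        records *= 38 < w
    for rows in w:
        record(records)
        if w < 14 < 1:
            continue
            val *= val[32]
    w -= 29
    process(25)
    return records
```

15

Transformed code:
def combine(w, records, val):
    w = w - 9
    if 22 >= 32:
        raise ValueError(27)
    else:
        handle(val)
    if records > records:
        w = w + 27
    else:
        w = 10 - w
    for records in w:
        val = val + (23 - records)
        records = w % 2 + (3 + records)
    for records in val:
        records = records * (38 < w)
    for rows in w:
        record(records)
        if w < 14 < 1:
            continue
    w = w - 29
    process(25)
    return records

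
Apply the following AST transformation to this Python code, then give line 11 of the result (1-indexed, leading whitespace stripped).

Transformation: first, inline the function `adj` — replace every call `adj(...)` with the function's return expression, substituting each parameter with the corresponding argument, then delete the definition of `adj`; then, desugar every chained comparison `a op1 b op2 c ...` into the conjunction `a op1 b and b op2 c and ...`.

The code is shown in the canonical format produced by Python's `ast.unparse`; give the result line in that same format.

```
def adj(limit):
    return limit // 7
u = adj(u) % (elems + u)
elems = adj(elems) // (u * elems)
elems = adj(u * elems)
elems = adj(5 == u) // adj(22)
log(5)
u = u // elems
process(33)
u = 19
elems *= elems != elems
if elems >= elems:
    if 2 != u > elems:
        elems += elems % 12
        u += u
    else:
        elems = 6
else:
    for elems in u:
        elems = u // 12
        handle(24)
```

Transformed code:
u = u // 7 % (elems + u)
elems = elems // 7 // (u * elems)
elems = u * elems // 7
elems = (5 == u) // 7 // (22 // 7)
log(5)
u = u // elems
process(33)
u = 19
elems *= elems != elems
if elems >= elems:
    if 2 != u and u > elems:
        elems += elems % 12
        u += u
    else:
        elems = 6
else:
    for elems in u:
        elems = u // 12
        handle(24)

if 2 != u and u > elems:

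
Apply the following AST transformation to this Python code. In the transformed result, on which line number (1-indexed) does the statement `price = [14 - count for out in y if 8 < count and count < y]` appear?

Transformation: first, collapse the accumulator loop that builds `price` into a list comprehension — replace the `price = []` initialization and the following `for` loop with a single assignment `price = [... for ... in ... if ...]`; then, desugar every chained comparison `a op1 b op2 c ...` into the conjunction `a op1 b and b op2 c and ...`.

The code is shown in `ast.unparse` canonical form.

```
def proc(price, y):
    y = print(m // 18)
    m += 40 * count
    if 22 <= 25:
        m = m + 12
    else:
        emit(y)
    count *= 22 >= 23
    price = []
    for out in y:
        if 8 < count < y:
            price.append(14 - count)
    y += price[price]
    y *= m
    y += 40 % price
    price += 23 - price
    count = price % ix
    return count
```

9

Transformed code:
def proc(price, y):
    y = print(m // 18)
    m += 40 * count
    if 22 <= 25:
        m = m + 12
    else:
        emit(y)
    count *= 22 >= 23
    price = [14 - count for out in y if 8 < count and count < y]
    y += price[price]
    y *= m
    y += 40 % price
    price += 23 - price
    count = price % ix
    return count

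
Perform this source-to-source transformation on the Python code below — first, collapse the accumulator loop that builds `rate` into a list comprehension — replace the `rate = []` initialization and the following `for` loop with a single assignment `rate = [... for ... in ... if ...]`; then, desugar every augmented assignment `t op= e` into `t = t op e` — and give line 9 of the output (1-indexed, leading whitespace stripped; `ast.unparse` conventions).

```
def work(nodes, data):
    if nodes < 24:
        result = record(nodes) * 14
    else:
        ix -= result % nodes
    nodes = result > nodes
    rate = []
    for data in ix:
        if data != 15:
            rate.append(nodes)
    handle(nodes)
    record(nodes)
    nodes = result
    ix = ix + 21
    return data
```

record(nodes)

Transformed code:
def work(nodes, data):
    if nodes < 24:
        result = record(nodes) * 14
    else:
        ix = ix - result % nodes
    nodes = result > nodes
    rate = [nodes for data in ix if data != 15]
    handle(nodes)
    record(nodes)
    nodes = result
    ix = ix + 21
    return data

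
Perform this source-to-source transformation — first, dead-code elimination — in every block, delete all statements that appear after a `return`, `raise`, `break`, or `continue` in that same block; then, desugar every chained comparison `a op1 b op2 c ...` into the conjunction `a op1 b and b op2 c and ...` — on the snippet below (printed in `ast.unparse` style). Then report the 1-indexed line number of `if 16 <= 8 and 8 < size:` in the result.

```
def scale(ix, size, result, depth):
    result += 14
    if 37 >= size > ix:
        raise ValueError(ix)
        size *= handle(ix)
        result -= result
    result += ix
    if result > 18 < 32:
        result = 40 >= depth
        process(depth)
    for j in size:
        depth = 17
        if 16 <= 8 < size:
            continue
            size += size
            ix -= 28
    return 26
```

Transformed code:
def scale(ix, size, result, depth):
    result += 14
    if 37 >= size and size > ix:
        raise ValueError(ix)
    result += ix
    if result > 18 and 18 < 32:
        result = 40 >= depth
        process(depth)
    for j in size:
        depth = 17
        if 16 <= 8 and 8 < size:
            continue
    return 26

11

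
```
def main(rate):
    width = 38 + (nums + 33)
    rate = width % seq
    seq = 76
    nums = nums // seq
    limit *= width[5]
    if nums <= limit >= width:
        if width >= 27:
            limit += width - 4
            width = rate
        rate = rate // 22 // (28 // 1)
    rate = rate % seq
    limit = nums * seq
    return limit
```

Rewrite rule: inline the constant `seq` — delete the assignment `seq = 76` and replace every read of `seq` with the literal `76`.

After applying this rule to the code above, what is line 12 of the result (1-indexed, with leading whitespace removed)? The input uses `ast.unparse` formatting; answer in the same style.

Transformed code:
def main(rate):
    width = 38 + (nums + 33)
    rate = width % 76
    nums = nums // 76
    limit *= width[5]
    if nums <= limit >= width:
        if width >= 27:
            limit += width - 4
            width = rate
        rate = rate // 22 // (28 // 1)
    rate = rate % 76
    limit = nums * 76
    return limit

limit = nums * 76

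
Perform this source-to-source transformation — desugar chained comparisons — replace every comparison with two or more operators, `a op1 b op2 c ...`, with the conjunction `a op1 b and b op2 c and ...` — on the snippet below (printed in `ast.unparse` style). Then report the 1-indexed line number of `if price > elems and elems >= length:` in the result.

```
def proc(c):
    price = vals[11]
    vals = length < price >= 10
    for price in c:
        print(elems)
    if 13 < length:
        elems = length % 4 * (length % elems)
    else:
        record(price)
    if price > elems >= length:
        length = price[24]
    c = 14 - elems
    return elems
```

10

Transformed code:
def proc(c):
    price = vals[11]
    vals = length < price and price >= 10
    for price in c:
        print(elems)
    if 13 < length:
        elems = length % 4 * (length % elems)
    else:
        record(price)
    if price > elems and elems >= length:
        length = price[24]
    c = 14 - elems
    return elems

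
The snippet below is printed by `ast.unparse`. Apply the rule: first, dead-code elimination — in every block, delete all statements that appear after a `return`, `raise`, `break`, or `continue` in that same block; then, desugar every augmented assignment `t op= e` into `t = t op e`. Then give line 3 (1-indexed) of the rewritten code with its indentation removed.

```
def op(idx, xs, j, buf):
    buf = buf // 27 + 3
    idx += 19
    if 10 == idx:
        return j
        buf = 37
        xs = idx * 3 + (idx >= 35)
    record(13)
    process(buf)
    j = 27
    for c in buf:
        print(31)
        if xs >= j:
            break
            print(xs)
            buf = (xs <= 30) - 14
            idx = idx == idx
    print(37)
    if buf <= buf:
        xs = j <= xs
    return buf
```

Transformed code:
def op(idx, xs, j, buf):
    buf = buf // 27 + 3
    idx = idx + 19
    if 10 == idx:
        return j
    record(13)
    process(buf)
    j = 27
    for c in buf:
        print(31)
        if xs >= j:
            break
    print(37)
    if buf <= buf:
        xs = j <= xs
    return buf

idx = idx + 19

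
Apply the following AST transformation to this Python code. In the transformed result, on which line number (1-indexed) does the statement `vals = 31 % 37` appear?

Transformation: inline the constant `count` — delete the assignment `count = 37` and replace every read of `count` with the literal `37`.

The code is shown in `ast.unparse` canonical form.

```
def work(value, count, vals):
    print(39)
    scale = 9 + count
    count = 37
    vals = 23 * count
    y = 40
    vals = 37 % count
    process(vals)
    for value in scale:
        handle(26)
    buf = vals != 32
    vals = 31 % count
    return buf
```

Transformed code:
def work(value, count, vals):
    print(39)
    scale = 9 + 37
    vals = 23 * 37
    y = 40
    vals = 37 % 37
    process(vals)
    for value in scale:
        handle(26)
    buf = vals != 32
    vals = 31 % 37
    return buf

11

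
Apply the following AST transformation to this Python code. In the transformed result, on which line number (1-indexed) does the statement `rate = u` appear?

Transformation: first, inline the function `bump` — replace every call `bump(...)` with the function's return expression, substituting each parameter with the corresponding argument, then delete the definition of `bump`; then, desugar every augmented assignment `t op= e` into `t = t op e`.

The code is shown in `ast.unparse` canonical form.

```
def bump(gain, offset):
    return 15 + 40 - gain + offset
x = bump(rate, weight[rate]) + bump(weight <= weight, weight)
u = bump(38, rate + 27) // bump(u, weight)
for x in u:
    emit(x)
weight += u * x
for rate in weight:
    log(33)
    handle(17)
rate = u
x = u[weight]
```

Transformed code:
x = 15 + 40 - rate + weight[rate] + (15 + 40 - (weight <= weight) + weight)
u = (15 + 40 - 38 + (rate + 27)) // (15 + 40 - u + weight)
for x in u:
    emit(x)
weight = weight + u * x
for rate in weight:
    log(33)
    handle(17)
rate = u
x = u[weight]

9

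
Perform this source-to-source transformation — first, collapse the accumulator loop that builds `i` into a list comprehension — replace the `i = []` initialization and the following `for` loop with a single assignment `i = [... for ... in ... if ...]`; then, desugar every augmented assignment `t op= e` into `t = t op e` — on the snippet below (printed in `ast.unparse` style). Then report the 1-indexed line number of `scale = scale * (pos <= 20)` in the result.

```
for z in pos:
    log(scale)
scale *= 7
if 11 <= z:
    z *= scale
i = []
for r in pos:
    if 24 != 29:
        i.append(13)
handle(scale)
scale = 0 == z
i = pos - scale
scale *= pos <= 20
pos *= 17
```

Transformed code:
for z in pos:
    log(scale)
scale = scale * 7
if 11 <= z:
    z = z * scale
i = [13 for r in pos if 24 != 29]
handle(scale)
scale = 0 == z
i = pos - scale
scale = scale * (pos <= 20)
pos = pos * 17

10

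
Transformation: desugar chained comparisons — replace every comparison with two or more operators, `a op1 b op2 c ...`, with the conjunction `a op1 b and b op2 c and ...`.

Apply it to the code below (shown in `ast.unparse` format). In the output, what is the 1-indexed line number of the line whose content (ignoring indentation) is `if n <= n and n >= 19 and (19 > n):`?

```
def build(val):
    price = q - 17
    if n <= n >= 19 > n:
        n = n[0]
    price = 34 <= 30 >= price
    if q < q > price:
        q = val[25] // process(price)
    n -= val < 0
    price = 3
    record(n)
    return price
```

Transformed code:
def build(val):
    price = q - 17
    if n <= n and n >= 19 and (19 > n):
        n = n[0]
    price = 34 <= 30 and 30 >= price
    if q < q and q > price:
        q = val[25] // process(price)
    n -= val < 0
    price = 3
    record(n)
    return price

3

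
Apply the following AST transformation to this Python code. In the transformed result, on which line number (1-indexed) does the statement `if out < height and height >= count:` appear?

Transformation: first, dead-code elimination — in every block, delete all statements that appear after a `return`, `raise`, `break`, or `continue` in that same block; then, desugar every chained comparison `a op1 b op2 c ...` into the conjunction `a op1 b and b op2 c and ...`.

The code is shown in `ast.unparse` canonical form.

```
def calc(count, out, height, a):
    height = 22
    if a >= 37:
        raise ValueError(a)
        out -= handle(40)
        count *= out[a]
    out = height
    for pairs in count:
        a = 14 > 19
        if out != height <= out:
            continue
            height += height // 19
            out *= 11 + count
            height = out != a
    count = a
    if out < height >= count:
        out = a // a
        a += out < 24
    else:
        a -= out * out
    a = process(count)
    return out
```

Transformed code:
def calc(count, out, height, a):
    height = 22
    if a >= 37:
        raise ValueError(a)
    out = height
    for pairs in count:
        a = 14 > 19
        if out != height and height <= out:
            continue
    count = a
    if out < height and height >= count:
        out = a // a
        a += out < 24
    else:
        a -= out * out
    a = process(count)
    return out

11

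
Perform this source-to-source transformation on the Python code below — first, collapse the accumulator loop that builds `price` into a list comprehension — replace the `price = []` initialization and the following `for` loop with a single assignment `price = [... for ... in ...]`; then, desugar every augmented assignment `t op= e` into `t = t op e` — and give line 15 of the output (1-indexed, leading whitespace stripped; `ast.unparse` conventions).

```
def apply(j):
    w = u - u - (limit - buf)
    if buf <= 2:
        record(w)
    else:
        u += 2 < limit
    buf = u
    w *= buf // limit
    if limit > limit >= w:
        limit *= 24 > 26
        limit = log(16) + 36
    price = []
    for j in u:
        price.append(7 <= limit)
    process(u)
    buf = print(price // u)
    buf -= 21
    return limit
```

Transformed code:
def apply(j):
    w = u - u - (limit - buf)
    if buf <= 2:
        record(w)
    else:
        u = u + (2 < limit)
    buf = u
    w = w * (buf // limit)
    if limit > limit >= w:
        limit = limit * (24 > 26)
        limit = log(16) + 36
    price = [7 <= limit for j in u]
    process(u)
    buf = print(price // u)
    buf = buf - 21
    return limit

buf = buf - 21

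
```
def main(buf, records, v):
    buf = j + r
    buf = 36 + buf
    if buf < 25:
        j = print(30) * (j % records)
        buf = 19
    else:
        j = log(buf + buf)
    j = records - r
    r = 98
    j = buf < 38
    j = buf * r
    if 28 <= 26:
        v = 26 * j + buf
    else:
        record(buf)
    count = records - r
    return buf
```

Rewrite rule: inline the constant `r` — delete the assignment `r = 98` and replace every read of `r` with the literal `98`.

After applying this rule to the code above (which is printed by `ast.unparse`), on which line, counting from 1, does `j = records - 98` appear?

9

Transformed code:
def main(buf, records, v):
    buf = j + 98
    buf = 36 + buf
    if buf < 25:
        j = print(30) * (j % records)
        buf = 19
    else:
        j = log(buf + buf)
    j = records - 98
    j = buf < 38
    j = buf * 98
    if 28 <= 26:
        v = 26 * j + buf
    else:
        record(buf)
    count = records - 98
    return buf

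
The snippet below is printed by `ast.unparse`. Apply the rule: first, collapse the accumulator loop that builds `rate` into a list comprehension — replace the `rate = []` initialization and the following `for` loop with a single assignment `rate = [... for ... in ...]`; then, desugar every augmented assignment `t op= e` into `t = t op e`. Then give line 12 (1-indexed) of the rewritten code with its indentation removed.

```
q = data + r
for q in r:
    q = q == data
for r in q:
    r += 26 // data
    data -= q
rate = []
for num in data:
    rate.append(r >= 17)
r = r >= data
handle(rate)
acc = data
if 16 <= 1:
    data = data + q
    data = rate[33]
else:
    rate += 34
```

data = data + q

Transformed code:
q = data + r
for q in r:
    q = q == data
for r in q:
    r = r + 26 // data
    data = data - q
rate = [r >= 17 for num in data]
r = r >= data
handle(rate)
acc = data
if 16 <= 1:
    data = data + q
    data = rate[33]
else:
    rate = rate + 34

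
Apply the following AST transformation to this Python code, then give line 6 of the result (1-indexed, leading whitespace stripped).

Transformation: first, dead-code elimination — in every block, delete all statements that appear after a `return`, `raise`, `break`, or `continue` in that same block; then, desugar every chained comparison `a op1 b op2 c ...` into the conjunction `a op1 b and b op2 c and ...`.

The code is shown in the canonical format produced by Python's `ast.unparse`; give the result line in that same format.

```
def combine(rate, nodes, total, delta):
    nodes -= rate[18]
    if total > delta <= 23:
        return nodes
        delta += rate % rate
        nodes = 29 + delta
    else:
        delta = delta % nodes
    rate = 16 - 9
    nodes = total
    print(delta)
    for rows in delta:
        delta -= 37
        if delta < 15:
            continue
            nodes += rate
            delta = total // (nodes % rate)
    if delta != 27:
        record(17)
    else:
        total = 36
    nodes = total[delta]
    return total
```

delta = delta % nodes

Transformed code:
def combine(rate, nodes, total, delta):
    nodes -= rate[18]
    if total > delta and delta <= 23:
        return nodes
    else:
        delta = delta % nodes
    rate = 16 - 9
    nodes = total
    print(delta)
    for rows in delta:
        delta -= 37
        if delta < 15:
            continue
    if delta != 27:
        record(17)
    else:
        total = 36
    nodes = total[delta]
    return total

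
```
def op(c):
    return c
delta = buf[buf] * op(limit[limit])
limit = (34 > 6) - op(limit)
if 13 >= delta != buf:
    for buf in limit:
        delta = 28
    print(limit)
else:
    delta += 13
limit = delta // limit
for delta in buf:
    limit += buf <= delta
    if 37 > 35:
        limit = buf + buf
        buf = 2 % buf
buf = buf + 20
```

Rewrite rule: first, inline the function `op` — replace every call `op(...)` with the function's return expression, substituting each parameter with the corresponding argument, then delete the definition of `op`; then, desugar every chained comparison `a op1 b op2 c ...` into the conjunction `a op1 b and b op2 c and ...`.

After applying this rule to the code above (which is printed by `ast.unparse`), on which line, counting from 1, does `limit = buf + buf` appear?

Transformed code:
delta = buf[buf] * limit[limit]
limit = (34 > 6) - limit
if 13 >= delta and delta != buf:
    for buf in limit:
        delta = 28
    print(limit)
else:
    delta += 13
limit = delta // limit
for delta in buf:
    limit += buf <= delta
    if 37 > 35:
        limit = buf + buf
        buf = 2 % buf
buf = buf + 20

13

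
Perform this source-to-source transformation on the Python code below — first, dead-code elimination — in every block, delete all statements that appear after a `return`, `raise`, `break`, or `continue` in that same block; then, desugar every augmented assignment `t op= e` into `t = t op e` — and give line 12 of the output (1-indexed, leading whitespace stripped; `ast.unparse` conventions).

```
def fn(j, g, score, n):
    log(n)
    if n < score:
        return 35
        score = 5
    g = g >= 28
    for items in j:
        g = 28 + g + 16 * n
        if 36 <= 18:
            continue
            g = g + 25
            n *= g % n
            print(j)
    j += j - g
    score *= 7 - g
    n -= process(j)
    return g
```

Transformed code:
def fn(j, g, score, n):
    log(n)
    if n < score:
        return 35
    g = g >= 28
    for items in j:
        g = 28 + g + 16 * n
        if 36 <= 18:
            continue
    j = j + (j - g)
    score = score * (7 - g)
    n = n - process(j)
    return g

n = n - process(j)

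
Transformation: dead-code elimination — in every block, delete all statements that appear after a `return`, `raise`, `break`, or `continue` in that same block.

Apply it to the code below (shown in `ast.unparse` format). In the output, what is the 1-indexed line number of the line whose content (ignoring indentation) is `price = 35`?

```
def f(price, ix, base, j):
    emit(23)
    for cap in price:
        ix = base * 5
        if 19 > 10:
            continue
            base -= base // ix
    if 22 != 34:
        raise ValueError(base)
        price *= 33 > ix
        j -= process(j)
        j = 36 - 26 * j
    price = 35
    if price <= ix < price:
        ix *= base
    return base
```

9

Transformed code:
def f(price, ix, base, j):
    emit(23)
    for cap in price:
        ix = base * 5
        if 19 > 10:
            continue
    if 22 != 34:
        raise ValueError(base)
    price = 35
    if price <= ix < price:
        ix *= base
    return base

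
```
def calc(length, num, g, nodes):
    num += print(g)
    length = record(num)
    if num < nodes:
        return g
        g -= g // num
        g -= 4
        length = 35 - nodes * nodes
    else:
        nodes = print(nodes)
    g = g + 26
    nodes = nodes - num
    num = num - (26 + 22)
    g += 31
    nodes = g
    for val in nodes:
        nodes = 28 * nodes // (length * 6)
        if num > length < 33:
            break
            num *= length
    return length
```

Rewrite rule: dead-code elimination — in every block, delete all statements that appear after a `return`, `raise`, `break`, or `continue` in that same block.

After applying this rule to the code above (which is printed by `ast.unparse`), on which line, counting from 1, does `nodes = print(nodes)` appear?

7

Transformed code:
def calc(length, num, g, nodes):
    num += print(g)
    length = record(num)
    if num < nodes:
        return g
    else:
        nodes = print(nodes)
    g = g + 26
    nodes = nodes - num
    num = num - (26 + 22)
    g += 31
    nodes = g
    for val in nodes:
        nodes = 28 * nodes // (length * 6)
        if num > length < 33:
            break
    return length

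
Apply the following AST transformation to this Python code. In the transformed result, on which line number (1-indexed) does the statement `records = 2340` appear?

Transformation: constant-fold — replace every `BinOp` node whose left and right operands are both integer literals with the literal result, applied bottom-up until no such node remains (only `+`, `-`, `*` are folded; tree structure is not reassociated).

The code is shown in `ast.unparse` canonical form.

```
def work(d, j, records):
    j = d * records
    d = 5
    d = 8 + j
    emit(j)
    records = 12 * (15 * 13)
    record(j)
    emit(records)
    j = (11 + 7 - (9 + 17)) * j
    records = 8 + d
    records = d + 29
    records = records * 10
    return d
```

6

Transformed code:
def work(d, j, records):
    j = d * records
    d = 5
    d = 8 + j
    emit(j)
    records = 2340
    record(j)
    emit(records)
    j = -8 * j
    records = 8 + d
    records = d + 29
    records = records * 10
    return d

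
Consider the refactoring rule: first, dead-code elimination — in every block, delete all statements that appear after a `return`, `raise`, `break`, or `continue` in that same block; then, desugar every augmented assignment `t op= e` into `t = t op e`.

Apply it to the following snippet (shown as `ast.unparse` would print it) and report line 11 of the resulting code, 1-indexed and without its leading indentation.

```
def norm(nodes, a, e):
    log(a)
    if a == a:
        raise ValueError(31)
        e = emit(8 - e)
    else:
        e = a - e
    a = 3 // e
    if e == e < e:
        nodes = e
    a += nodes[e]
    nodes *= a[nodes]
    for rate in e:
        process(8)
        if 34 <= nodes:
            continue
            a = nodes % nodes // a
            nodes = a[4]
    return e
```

Transformed code:
def norm(nodes, a, e):
    log(a)
    if a == a:
        raise ValueError(31)
    else:
        e = a - e
    a = 3 // e
    if e == e < e:
        nodes = e
    a = a + nodes[e]
    nodes = nodes * a[nodes]
    for rate in e:
        process(8)
        if 34 <= nodes:
            continue
    return e

nodes = nodes * a[nodes]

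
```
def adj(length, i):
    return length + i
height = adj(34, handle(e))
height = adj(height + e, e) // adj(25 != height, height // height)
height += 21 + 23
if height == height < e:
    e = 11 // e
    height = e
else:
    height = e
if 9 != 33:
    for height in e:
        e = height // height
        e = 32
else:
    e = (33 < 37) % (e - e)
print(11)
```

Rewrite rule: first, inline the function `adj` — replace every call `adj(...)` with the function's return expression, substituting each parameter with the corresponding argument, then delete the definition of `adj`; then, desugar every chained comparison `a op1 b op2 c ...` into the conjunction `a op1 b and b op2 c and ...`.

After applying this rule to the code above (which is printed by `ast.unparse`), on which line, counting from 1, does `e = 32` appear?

Transformed code:
height = 34 + handle(e)
height = (height + e + e) // ((25 != height) + height // height)
height += 21 + 23
if height == height and height < e:
    e = 11 // e
    height = e
else:
    height = e
if 9 != 33:
    for height in e:
        e = height // height
        e = 32
else:
    e = (33 < 37) % (e - e)
print(11)

12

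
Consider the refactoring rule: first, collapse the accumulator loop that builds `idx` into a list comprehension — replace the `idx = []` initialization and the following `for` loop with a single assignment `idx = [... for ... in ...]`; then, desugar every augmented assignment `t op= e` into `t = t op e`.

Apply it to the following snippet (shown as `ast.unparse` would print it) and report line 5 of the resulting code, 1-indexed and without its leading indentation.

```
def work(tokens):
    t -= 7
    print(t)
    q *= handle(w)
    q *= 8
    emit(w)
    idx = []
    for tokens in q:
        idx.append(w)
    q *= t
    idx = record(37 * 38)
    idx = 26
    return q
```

Transformed code:
def work(tokens):
    t = t - 7
    print(t)
    q = q * handle(w)
    q = q * 8
    emit(w)
    idx = [w for tokens in q]
    q = q * t
    idx = record(37 * 38)
    idx = 26
    return q

q = q * 8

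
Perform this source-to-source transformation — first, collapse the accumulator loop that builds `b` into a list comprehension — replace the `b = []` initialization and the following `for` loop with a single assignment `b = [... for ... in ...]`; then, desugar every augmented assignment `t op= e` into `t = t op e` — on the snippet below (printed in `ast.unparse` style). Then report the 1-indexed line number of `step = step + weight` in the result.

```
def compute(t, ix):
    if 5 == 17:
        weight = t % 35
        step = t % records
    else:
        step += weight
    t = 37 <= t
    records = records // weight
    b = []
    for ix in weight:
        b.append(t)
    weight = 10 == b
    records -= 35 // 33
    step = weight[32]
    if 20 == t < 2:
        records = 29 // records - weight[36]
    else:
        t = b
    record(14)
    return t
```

6

Transformed code:
def compute(t, ix):
    if 5 == 17:
        weight = t % 35
        step = t % records
    else:
        step = step + weight
    t = 37 <= t
    records = records // weight
    b = [t for ix in weight]
    weight = 10 == b
    records = records - 35 // 33
    step = weight[32]
    if 20 == t < 2:
        records = 29 // records - weight[36]
    else:
        t = b
    record(14)
    return t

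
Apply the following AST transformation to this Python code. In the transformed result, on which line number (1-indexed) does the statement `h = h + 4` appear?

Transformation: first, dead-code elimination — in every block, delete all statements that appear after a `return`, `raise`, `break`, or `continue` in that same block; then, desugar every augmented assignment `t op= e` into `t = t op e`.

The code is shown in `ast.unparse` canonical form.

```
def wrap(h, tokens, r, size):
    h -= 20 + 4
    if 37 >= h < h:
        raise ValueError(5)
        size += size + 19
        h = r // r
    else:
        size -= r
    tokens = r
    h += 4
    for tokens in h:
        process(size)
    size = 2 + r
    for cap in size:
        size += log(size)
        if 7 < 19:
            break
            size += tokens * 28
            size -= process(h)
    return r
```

Transformed code:
def wrap(h, tokens, r, size):
    h = h - (20 + 4)
    if 37 >= h < h:
        raise ValueError(5)
    else:
        size = size - r
    tokens = r
    h = h + 4
    for tokens in h:
        process(size)
    size = 2 + r
    for cap in size:
        size = size + log(size)
        if 7 < 19:
            break
    return r

8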